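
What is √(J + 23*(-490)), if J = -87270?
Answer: 2*I*√24635 ≈ 313.91*I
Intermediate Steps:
√(J + 23*(-490)) = √(-87270 + 23*(-490)) = √(-87270 - 11270) = √(-98540) = 2*I*√24635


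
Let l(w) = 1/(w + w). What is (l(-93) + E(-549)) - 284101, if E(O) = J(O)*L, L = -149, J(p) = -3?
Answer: -52759645/186 ≈ -2.8365e+5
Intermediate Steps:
l(w) = 1/(2*w)
E(O) = 447 (E(O) = -3*(-149) = 447)
(l(-93) + E(-549)) - 284101 = ((½)/(-93) + 447) - 284101 = ((½)*(-1/93) + 447) - 284101 = (-1/186 + 447) - 284101 = 83141/186 - 284101 = -52759645/186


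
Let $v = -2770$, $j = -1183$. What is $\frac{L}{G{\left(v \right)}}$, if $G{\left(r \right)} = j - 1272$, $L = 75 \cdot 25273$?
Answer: $- \frac{379095}{491} \approx -772.09$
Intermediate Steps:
$L = 1895475$
$G{\left(r \right)} = -2455$ ($G{\left(r \right)} = -1183 - 1272 = -2455$)
$\frac{L}{G{\left(v \right)}} = \frac{1895475}{-2455} = 1895475 \left(- \frac{1}{2455}\right) = - \frac{379095}{491}$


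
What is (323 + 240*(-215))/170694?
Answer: -51277/170694 ≈ -0.30040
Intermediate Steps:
(323 + 240*(-215))/170694 = (323 - 51600)*(1/170694) = -51277*1/170694 = -51277/170694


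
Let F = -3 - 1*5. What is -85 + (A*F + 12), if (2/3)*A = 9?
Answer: -181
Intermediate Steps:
F = -8 (F = -3 - 5 = -8)
A = 27/2 (A = (3/2)*9 = 27/2 ≈ 13.500)
-85 + (A*F + 12) = -85 + ((27/2)*(-8) + 12) = -85 + (-108 + 12) = -85 - 96 = -181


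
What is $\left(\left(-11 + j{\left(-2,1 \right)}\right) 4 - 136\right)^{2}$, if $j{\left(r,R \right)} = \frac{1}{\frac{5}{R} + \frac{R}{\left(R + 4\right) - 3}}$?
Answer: $\frac{3888784}{121} \approx 32139.0$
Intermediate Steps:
$j{\left(r,R \right)} = \frac{1}{\frac{5}{R} + \frac{R}{1 + R}}$ ($j{\left(r,R \right)} = \frac{1}{\frac{5}{R} + \frac{R}{\left(4 + R\right) - 3}} = \frac{1}{\frac{5}{R} + \frac{R}{1 + R}}$)
$\left(\left(-11 + j{\left(-2,1 \right)}\right) 4 - 136\right)^{2} = \left(\left(-11 + 1 \frac{1}{5 + 1^{2} + 5 \cdot 1} \left(1 + 1\right)\right) 4 - 136\right)^{2} = \left(\left(-11 + 1 \frac{1}{5 + 1 + 5} \cdot 2\right) 4 - 136\right)^{2} = \left(\left(-11 + 1 \cdot \frac{1}{11} \cdot 2\right) 4 - 136\right)^{2} = \left(\left(-11 + \frac{2}{11}\right) 4 - 136\right)^{2} = \left(\left(- \frac{119}{11}\right) 4 - 136\right)^{2} = \left(- \frac{476}{11} - 136\right)^{2} = \left(- \frac{1972}{11}\right)^{2} = \frac{3888784}{121}$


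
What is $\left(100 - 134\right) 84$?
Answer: $-2856$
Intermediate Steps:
$\left(100 - 134\right) 84 = \left(-34\right) 84 = -2856$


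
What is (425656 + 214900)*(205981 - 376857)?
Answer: -109455647056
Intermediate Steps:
(425656 + 214900)*(205981 - 376857) = 640556*(-170876) = -109455647056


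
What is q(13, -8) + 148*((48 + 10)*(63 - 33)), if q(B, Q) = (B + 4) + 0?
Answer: 257537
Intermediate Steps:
q(B, Q) = 4 + B (q(B, Q) = (4 + B) + 0 = 4 + B)
q(13, -8) + 148*((48 + 10)*(63 - 33)) = (4 + 13) + 148*((48 + 10)*(63 - 33)) = 17 + 148*(58*30) = 17 + 148*1740 = 17 + 257520 = 257537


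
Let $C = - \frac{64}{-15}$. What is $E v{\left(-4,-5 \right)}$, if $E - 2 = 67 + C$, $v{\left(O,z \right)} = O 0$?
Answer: $0$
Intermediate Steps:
$C = \frac{64}{15}$ ($C = \left(-64\right) \left(- \frac{1}{15}\right) = \frac{64}{15} \approx 4.2667$)
$v{\left(O,z \right)} = 0$
$E = \frac{1099}{15}$ ($E = 2 + \left(67 + \frac{64}{15}\right) = 2 + \frac{1069}{15} = \frac{1099}{15} \approx 73.267$)
$E v{\left(-4,-5 \right)} = \frac{1099}{15} \cdot 0 = 0$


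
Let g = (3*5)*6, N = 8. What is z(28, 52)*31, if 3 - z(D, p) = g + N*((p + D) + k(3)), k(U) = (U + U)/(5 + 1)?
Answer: -22785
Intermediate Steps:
k(U) = U/3 (k(U) = (2*U)/6 = (2*U)*(1/6) = U/3)
g = 90 (g = 15*6 = 90)
z(D, p) = -95 - 8*D - 8*p (z(D, p) = 3 - (90 + 8*((p + D) + (1/3)*3)) = 3 - (90 + 8*((D + p) + 1)) = 3 - (90 + 8*(1 + D + p)) = 3 - (90 + (8 + 8*D + 8*p)) = 3 - (98 + 8*D + 8*p) = 3 + (-98 - 8*D - 8*p) = -95 - 8*D - 8*p)
z(28, 52)*31 = (-95 - 8*28 - 8*52)*31 = (-95 - 224 - 416)*31 = -735*31 = -22785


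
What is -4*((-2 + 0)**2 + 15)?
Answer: -76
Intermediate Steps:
-4*((-2 + 0)**2 + 15) = -4*((-2)**2 + 15) = -4*(4 + 15) = -4*19 = -76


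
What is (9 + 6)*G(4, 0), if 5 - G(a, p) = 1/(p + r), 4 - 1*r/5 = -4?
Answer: 597/8 ≈ 74.625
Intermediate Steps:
r = 40 (r = 20 - 5*(-4) = 20 + 20 = 40)
G(a, p) = 5 - 1/(40 + p) (G(a, p) = 5 - 1/(p + 40) = 5 - 1/(40 + p))
(9 + 6)*G(4, 0) = (9 + 6)*((199 + 5*0)/(40 + 0)) = 15*((199 + 0)/40) = 15*((1/40)*199) = 15*(199/40) = 597/8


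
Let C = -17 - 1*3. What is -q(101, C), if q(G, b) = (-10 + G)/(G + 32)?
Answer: -13/19 ≈ -0.68421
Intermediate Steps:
C = -20 (C = -17 - 3 = -20)
q(G, b) = (-10 + G)/(32 + G)
-q(101, C) = -(-10 + 101)/(32 + 101) = -91/133 = -1*13/19 = -13/19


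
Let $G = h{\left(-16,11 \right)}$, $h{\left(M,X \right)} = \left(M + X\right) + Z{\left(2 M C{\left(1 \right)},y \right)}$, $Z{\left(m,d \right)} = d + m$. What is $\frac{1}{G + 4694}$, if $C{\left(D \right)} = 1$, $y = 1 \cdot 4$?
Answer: $\frac{1}{4661} \approx 0.00021455$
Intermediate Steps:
$y = 4$
$h{\left(M,X \right)} = 4 + X + 3 M$ ($h{\left(M,X \right)} = \left(M + X\right) + \left(4 + 2 M 1\right) = \left(M + X\right) + \left(4 + 2 M\right) = 4 + X + 3 M$)
$G = -33$ ($G = 4 + 11 + 3 \left(-16\right) = 4 + 11 - 48 = -33$)
$\frac{1}{G + 4694} = \frac{1}{-33 + 4694} = \frac{1}{4661}$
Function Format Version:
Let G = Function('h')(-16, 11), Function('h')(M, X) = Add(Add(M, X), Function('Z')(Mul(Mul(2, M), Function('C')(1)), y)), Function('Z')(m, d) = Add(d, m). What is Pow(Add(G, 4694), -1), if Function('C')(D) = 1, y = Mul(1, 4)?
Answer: Rational(1, 4661) ≈ 0.00021455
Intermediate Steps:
y = 4
Function('h')(M, X) = Add(4, X, Mul(3, M)) (Function('h')(M, X) = Add(Add(M, X), Add(4, Mul(Mul(2, M), 1))) = Add(Add(M, X), Add(4, Mul(2, M))) = Add(4, X, Mul(3, M)))
G = -33 (G = Add(4, 11, Mul(3, -16)) = Add(4, 11, -48) = -33)
Pow(Add(G, 4694), -1) = Pow(Add(-33, 4694), -1) = Pow(4661, -1) = Rational(1, 4661)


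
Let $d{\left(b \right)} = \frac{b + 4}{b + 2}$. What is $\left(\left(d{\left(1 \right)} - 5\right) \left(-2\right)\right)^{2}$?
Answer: $\frac{400}{9} \approx 44.444$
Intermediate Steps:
$d{\left(b \right)} = \frac{4 + b}{2 + b}$
$\left(\left(d{\left(1 \right)} - 5\right) \left(-2\right)\right)^{2} = \left(\left(\frac{4 + 1}{2 + 1} - 5\right) \left(-2\right)\right)^{2} = \left(\left(\frac{1}{3} \cdot 5 - 5\right) \left(-2\right)\right)^{2} = \left(\left(\frac{5}{3} - 5\right) \left(-2\right)\right)^{2} = \left(\left(- \frac{10}{3}\right) \left(-2\right)\right)^{2} = \left(\frac{20}{3}\right)^{2} = \frac{400}{9}$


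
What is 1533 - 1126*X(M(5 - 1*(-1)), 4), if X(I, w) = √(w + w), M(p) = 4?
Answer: 1533 - 2252*√2 ≈ -1651.8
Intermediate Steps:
X(I, w) = √2*√w (X(I, w) = √(2*w) = √2*√w)
1533 - 1126*X(M(5 - 1*(-1)), 4) = 1533 - 1126*√2*√4 = 1533 - 1126*√2*2 = 1533 - 2252*√2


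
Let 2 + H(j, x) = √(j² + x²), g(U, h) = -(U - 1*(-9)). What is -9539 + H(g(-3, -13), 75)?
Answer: -9541 + 3*√629 ≈ -9465.8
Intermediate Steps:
g(U, h) = -9 - U (g(U, h) = -(U + 9) = -(9 + U) = -9 - U)
H(j, x) = -2 + √(j² + x²)
-9539 + H(g(-3, -13), 75) = -9539 + (-2 + √((-9 - 1*(-3))² + 75²)) = -9539 + (-2 + √((-9 + 3)² + 5625)) = -9539 + (-2 + √((-6)² + 5625)) = -9539 + (-2 + √(36 + 5625)) = -9539 + (-2 + √5661) = -9539 + (-2 + 3*√629) = -9541 + 3*√629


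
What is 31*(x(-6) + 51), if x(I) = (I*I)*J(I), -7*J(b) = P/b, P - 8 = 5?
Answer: 13485/7 ≈ 1926.4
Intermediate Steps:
P = 13 (P = 8 + 5 = 13)
J(b) = -13/(7*b)
x(I) = -13*I/7 (x(I) = (I*I)*(-13/(7*I)) = I²*(-13/(7*I)) = -13*I/7)
31*(x(-6) + 51) = 31*(-13/7*(-6) + 51) = 31*(78/7 + 51) = 31*(435/7) = 13485/7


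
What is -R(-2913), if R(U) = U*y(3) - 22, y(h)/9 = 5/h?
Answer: 43717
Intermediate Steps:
y(h) = 45/h (y(h) = 9*(5/h) = 45/h)
R(U) = -22 + 15*U (R(U) = U*(45/3) - 22 = U*(45*(⅓)) - 22 = U*15 - 22 = 15*U - 22 = -22 + 15*U)
-R(-2913) = -(-22 + 15*(-2913)) = -(-22 - 43695) = -1*(-43717) = 43717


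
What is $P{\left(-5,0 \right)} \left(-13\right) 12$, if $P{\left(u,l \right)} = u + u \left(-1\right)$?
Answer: $0$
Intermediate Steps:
$P{\left(u,l \right)} = 0$ ($P{\left(u,l \right)} = u - u = 0$)
$P{\left(-5,0 \right)} \left(-13\right) 12 = 0 \left(-13\right) 12 = 0 \cdot 12 = 0$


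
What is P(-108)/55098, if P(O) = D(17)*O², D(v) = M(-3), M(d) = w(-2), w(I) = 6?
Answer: 3888/3061 ≈ 1.2702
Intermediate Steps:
M(d) = 6
D(v) = 6
P(O) = 6*O²
P(-108)/55098 = (6*(-108)²)/55098 = (6*11664)*(1/55098) = 69984*(1/55098) = 3888/3061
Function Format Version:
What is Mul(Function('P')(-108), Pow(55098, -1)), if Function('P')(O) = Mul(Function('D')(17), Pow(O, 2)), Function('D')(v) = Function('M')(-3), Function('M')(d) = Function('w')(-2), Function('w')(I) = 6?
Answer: Rational(3888, 3061) ≈ 1.2702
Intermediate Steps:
Function('M')(d) = 6
Function('D')(v) = 6
Function('P')(O) = Mul(6, Pow(O, 2))
Mul(Function('P')(-108), Pow(55098, -1)) = Mul(Mul(6, Pow(-108, 2)), Pow(55098, -1)) = Mul(Mul(6, 11664), Rational(1, 55098)) = Mul(69984, Rational(1, 55098)) = Rational(3888, 3061)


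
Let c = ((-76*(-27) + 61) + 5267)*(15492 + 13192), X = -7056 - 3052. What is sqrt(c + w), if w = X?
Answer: 2*sqrt(52919453) ≈ 14549.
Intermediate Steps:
X = -10108
c = 211687920 (c = ((2052 + 61) + 5267)*28684 = (2113 + 5267)*28684 = 7380*28684 = 211687920)
w = -10108
sqrt(c + w) = sqrt(211687920 - 10108) = sqrt(211677812) = 2*sqrt(52919453)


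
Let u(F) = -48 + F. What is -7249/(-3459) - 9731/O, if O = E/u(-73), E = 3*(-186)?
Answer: -1356252689/643374 ≈ -2108.0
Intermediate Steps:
E = -558
O = 558/121 (O = -558/(-48 - 73) = -558/(-121) = -558*(-1/121) = 558/121 ≈ 4.6116)
-7249/(-3459) - 9731/O = -7249/(-3459) - 9731/558/121 = -7249*(-1/3459) - 9731*121/558 = 7249/3459 - 1177451/558 = -1356252689/643374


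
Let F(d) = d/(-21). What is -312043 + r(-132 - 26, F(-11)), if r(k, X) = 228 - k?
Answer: -311657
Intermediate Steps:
F(d) = -d/21 (F(d) = d*(-1/21) = -d/21)
-312043 + r(-132 - 26, F(-11)) = -312043 + (228 - (-132 - 26)) = -312043 + (228 - 1*(-158)) = -312043 + (228 + 158) = -312043 + 386 = -311657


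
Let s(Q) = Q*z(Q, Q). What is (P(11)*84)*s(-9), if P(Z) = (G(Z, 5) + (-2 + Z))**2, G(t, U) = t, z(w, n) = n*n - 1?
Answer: -24192000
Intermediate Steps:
z(w, n) = -1 + n**2 (z(w, n) = n**2 - 1 = -1 + n**2)
P(Z) = (-2 + 2*Z)**2 (P(Z) = (Z + (-2 + Z))**2 = (-2 + 2*Z)**2)
s(Q) = Q*(-1 + Q**2)
(P(11)*84)*s(-9) = ((4*(-1 + 11)**2)*84)*((-9)**3 - 1*(-9)) = ((4*10**2)*84)*(-729 + 9) = ((4*100)*84)*(-720) = (400*84)*(-720) = 33600*(-720) = -24192000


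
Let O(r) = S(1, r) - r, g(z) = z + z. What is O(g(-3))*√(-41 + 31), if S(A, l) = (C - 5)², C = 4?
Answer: 7*I*√10 ≈ 22.136*I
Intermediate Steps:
S(A, l) = 1 (S(A, l) = (4 - 5)² = (-1)² = 1)
g(z) = 2*z
O(r) = 1 - r
O(g(-3))*√(-41 + 31) = (1 - 2*(-3))*√(-41 + 31) = (1 - 1*(-6))*√(-10) = (1 + 6)*(I*√10) = 7*(I*√10) = 7*I*√10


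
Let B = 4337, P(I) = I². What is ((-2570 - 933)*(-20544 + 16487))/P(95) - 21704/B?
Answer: 61440138527/39141425 ≈ 1569.7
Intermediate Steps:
((-2570 - 933)*(-20544 + 16487))/P(95) - 21704/B = ((-2570 - 933)*(-20544 + 16487))/(95²) - 21704/4337 = -3503*(-4057)/9025 - 21704*1/4337 = 14211671*(1/9025) - 21704/4337 = 14211671/9025 - 21704/4337 = 61440138527/39141425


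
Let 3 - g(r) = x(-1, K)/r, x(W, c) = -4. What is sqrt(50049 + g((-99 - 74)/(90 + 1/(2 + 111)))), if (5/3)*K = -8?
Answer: 2*sqrt(4781811803834)/19549 ≈ 223.72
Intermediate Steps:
K = -24/5 (K = (3/5)*(-8) = -24/5 ≈ -4.8000)
g(r) = 3 + 4/r (g(r) = 3 - (-4)/r = 3 + 4/r)
sqrt(50049 + g((-99 - 74)/(90 + 1/(2 + 111)))) = sqrt(50049 + (3 + 4/(((-99 - 74)/(90 + 1/(2 + 111)))))) = sqrt(50049 + (3 + 4/((-173/(90 + 1/113))))) = sqrt(50049 + (3 + 4/((-173/10171/113)))) = sqrt(50049 + (3 + 4/((-173*113/10171)))) = sqrt(50049 + (3 + 4/(-19549/10171))) = sqrt(50049 + (3 + 4*(-10171/19549))) = sqrt(50049 + (3 - 40684/19549)) = sqrt(50049 + 17963/19549) = sqrt(978425864/19549) = 2*sqrt(4781811803834)/19549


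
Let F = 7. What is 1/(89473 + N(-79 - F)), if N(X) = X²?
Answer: 1/96869 ≈ 1.0323e-5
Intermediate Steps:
1/(89473 + N(-79 - F)) = 1/(89473 + (-79 - 1*7)²) = 1/(89473 + (-79 - 7)²) = 1/(89473 + (-86)²) = 1/(89473 + 7396) = 1/96869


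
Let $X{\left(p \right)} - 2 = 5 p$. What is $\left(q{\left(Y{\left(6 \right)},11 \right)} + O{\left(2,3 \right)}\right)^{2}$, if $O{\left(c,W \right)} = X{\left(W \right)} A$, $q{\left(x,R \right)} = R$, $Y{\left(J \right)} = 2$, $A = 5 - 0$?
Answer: $9216$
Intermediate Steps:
$A = 5$ ($A = 5 + 0 = 5$)
$X{\left(p \right)} = 2 + 5 p$
$O{\left(c,W \right)} = 10 + 25 W$ ($O{\left(c,W \right)} = \left(2 + 5 W\right) 5 = 10 + 25 W$)
$\left(q{\left(Y{\left(6 \right)},11 \right)} + O{\left(2,3 \right)}\right)^{2} = \left(11 + \left(10 + 25 \cdot 3\right)\right)^{2} = \left(11 + \left(10 + 75\right)\right)^{2} = \left(11 + 85\right)^{2} = 96^{2} = 9216$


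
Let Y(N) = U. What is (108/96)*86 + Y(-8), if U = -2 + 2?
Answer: 387/4 ≈ 96.750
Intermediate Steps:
U = 0
Y(N) = 0
(108/96)*86 + Y(-8) = (108/96)*86 + 0 = (108*(1/96))*86 + 0 = (9/8)*86 + 0 = 387/4 + 0 = 387/4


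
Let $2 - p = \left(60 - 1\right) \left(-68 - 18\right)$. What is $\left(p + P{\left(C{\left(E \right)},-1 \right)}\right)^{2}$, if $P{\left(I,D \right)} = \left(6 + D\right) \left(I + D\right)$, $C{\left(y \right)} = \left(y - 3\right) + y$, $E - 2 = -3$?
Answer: $25462116$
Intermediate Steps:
$E = -1$ ($E = 2 - 3 = -1$)
$C{\left(y \right)} = -3 + 2 y$ ($C{\left(y \right)} = \left(y - 3\right) + y = \left(-3 + y\right) + y = -3 + 2 y$)
$P{\left(I,D \right)} = \left(6 + D\right) \left(D + I\right)$
$p = 5076$ ($p = 2 - \left(60 - 1\right) \left(-68 - 18\right) = 2 - 59 \left(-86\right) = 2 - -5074 = 2 + 5074 = 5076$)
$\left(p + P{\left(C{\left(E \right)},-1 \right)}\right)^{2} = \left(5076 + \left(\left(-1\right)^{2} + 6 \left(-1\right) + 6 \left(-3 + 2 \left(-1\right)\right) - \left(-3 + 2 \left(-1\right)\right)\right)\right)^{2} = \left(5076 + \left(1 - 6 + 6 \left(-3 - 2\right) - \left(-3 - 2\right)\right)\right)^{2} = \left(5076 + \left(1 - 6 + 6 \left(-5\right) - -5\right)\right)^{2} = \left(5076 + \left(1 - 6 - 30 + 5\right)\right)^{2} = \left(5076 - 30\right)^{2} = 5046^{2} = 25462116$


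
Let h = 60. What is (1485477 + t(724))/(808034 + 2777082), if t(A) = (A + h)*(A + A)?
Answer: 2620709/3585116 ≈ 0.73100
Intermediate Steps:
t(A) = 2*A*(60 + A) (t(A) = (A + 60)*(A + A) = (60 + A)*(2*A) = 2*A*(60 + A))
(1485477 + t(724))/(808034 + 2777082) = (1485477 + 2*724*(60 + 724))/(808034 + 2777082) = (1485477 + 2*724*784)/3585116 = (1485477 + 1135232)*(1/3585116) = 2620709*(1/3585116) = 2620709/3585116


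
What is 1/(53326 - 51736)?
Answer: 1/1590 ≈ 0.00062893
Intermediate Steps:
1/(53326 - 51736) = 1/1590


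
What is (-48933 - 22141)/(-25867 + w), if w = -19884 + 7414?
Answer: 71074/38337 ≈ 1.8539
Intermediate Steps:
w = -12470
(-48933 - 22141)/(-25867 + w) = (-48933 - 22141)/(-25867 - 12470) = -71074/(-38337) = -71074*(-1/38337) = 71074/38337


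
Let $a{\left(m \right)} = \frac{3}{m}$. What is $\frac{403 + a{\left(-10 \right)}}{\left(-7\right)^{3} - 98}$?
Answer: $- \frac{4027}{4410} \approx -0.91315$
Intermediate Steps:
$\frac{403 + a{\left(-10 \right)}}{\left(-7\right)^{3} - 98} = \frac{403 + \frac{3}{-10}}{\left(-7\right)^{3} - 98} = \frac{403 + 3 \left(- \frac{1}{10}\right)}{-343 - 98} = \frac{403 - \frac{3}{10}}{-441} = \frac{4027}{10} \left(- \frac{1}{441}\right) = - \frac{4027}{4410}$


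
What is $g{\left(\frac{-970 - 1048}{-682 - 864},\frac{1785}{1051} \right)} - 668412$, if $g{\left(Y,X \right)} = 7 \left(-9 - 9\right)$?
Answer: $-668538$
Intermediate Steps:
$g{\left(Y,X \right)} = -126$ ($g{\left(Y,X \right)} = 7 \left(-18\right) = -126$)
$g{\left(\frac{-970 - 1048}{-682 - 864},\frac{1785}{1051} \right)} - 668412 = -126 - 668412 = -668538$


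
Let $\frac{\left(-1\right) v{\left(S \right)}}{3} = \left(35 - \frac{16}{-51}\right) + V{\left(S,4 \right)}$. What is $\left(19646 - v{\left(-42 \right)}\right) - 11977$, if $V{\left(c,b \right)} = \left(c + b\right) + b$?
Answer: $\frac{130440}{17} \approx 7672.9$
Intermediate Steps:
$V{\left(c,b \right)} = c + 2 b$ ($V{\left(c,b \right)} = \left(b + c\right) + b = c + 2 b$)
$v{\left(S \right)} = - \frac{2209}{17} - 3 S$ ($v{\left(S \right)} = - 3 \left(\left(35 - \frac{16}{-51}\right) + \left(S + 2 \cdot 4\right)\right) = - 3 \left(\left(35 - - \frac{16}{51}\right) + \left(S + 8\right)\right) = - 3 \left(\left(35 + \frac{16}{51}\right) + \left(8 + S\right)\right) = - 3 \left(\frac{1801}{51} + \left(8 + S\right)\right) = - 3 \left(\frac{2209}{51} + S\right) = - \frac{2209}{17} - 3 S$)
$\left(19646 - v{\left(-42 \right)}\right) - 11977 = \left(19646 - \left(- \frac{2209}{17} - -126\right)\right) - 11977 = \left(19646 - \left(- \frac{2209}{17} + 126\right)\right) - 11977 = \left(19646 - - \frac{67}{17}\right) - 11977 = \left(19646 + \frac{67}{17}\right) - 11977 = \frac{334049}{17} - 11977 = \frac{130440}{17}$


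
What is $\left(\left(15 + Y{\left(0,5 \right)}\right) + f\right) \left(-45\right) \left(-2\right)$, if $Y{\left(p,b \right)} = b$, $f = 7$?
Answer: $2430$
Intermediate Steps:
$\left(\left(15 + Y{\left(0,5 \right)}\right) + f\right) \left(-45\right) \left(-2\right) = \left(\left(15 + 5\right) + 7\right) \left(-45\right) \left(-2\right) = \left(20 + 7\right) \left(-45\right) \left(-2\right) = 27 \left(-45\right) \left(-2\right) = \left(-1215\right) \left(-2\right) = 2430$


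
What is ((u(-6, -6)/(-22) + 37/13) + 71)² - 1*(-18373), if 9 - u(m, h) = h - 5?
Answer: 484494377/20449 ≈ 23693.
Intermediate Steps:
u(m, h) = 14 - h (u(m, h) = 9 - (h - 5) = 9 - (-5 + h) = 9 + (5 - h) = 14 - h)
((u(-6, -6)/(-22) + 37/13) + 71)² - 1*(-18373) = (((14 - 1*(-6))/(-22) + 37/13) + 71)² - 1*(-18373) = (((14 + 6)*(-1/22) + 37*(1/13)) + 71)² + 18373 = ((20*(-1/22) + 37/13) + 71)² + 18373 = ((-10/11 + 37/13) + 71)² + 18373 = (277/143 + 71)² + 18373 = (10430/143)² + 18373 = 108784900/20449 + 18373 = 484494377/20449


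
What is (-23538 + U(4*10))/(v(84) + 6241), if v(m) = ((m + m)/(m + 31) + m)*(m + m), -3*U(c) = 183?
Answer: -2713885/2368819 ≈ -1.1457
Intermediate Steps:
U(c) = -61 (U(c) = -1/3*183 = -61)
v(m) = 2*m*(m + 2*m/(31 + m)) (v(m) = ((2*m)/(31 + m) + m)*(2*m) = (2*m/(31 + m) + m)*(2*m) = (m + 2*m/(31 + m))*(2*m) = 2*m*(m + 2*m/(31 + m)))
(-23538 + U(4*10))/(v(84) + 6241) = (-23538 - 61)/(2*84**2*(33 + 84)/(31 + 84) + 6241) = -23599/(2*7056*117/115 + 6241) = -23599/(2*7056*(1/115)*117 + 6241) = -23599/(1651104/115 + 6241) = -23599/2368819/115 = -23599*115/2368819 = -2713885/2368819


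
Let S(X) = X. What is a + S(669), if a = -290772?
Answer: -290103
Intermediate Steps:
a + S(669) = -290772 + 669 = -290103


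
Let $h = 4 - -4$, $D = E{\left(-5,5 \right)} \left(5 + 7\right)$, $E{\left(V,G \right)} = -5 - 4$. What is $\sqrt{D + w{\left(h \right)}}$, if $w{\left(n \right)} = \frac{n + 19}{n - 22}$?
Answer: $\frac{9 i \sqrt{266}}{14} \approx 10.485 i$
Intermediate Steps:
$E{\left(V,G \right)} = -9$ ($E{\left(V,G \right)} = -5 - 4 = -9$)
$D = -108$ ($D = - 9 \left(5 + 7\right) = \left(-9\right) 12 = -108$)
$h = 8$ ($h = 4 + 4 = 8$)
$w{\left(n \right)} = \frac{19 + n}{-22 + n}$
$\sqrt{D + w{\left(h \right)}} = \sqrt{-108 + \frac{19 + 8}{-22 + 8}} = \sqrt{-108 + \frac{1}{-14} \cdot 27} = \sqrt{-108 - \frac{27}{14}} = \sqrt{- \frac{1539}{14}} = \frac{9 i \sqrt{266}}{14}$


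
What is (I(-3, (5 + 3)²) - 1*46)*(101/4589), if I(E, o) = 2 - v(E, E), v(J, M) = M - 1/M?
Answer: -12524/13767 ≈ -0.90971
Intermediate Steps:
I(E, o) = 2 + 1/E - E (I(E, o) = 2 - (E - 1/E) = 2 + (1/E - E) = 2 + 1/E - E)
(I(-3, (5 + 3)²) - 1*46)*(101/4589) = ((2 + 1/(-3) - 1*(-3)) - 1*46)*(101/4589) = ((2 - ⅓ + 3) - 46)*(101*(1/4589)) = (14/3 - 46)*(101/4589) = -124/3*101/4589 = -12524/13767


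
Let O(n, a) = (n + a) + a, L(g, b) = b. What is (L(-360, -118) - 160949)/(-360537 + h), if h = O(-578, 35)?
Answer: 161067/361045 ≈ 0.44611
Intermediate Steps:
O(n, a) = n + 2*a (O(n, a) = (a + n) + a = n + 2*a)
h = -508 (h = -578 + 2*35 = -578 + 70 = -508)
(L(-360, -118) - 160949)/(-360537 + h) = (-118 - 160949)/(-360537 - 508) = -161067/(-361045) = -161067*(-1/361045) = 161067/361045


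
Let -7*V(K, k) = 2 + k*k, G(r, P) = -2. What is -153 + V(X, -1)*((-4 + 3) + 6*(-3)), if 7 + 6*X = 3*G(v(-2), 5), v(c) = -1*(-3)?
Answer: -1014/7 ≈ -144.86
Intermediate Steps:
v(c) = 3
X = -13/6 (X = -7/6 + (3*(-2))/6 = -7/6 + (1/6)*(-6) = -7/6 - 1 = -13/6 ≈ -2.1667)
V(K, k) = -2/7 - k**2/7 (V(K, k) = -(2 + k*k)/7 = -(2 + k**2)/7 = -2/7 - k**2/7)
-153 + V(X, -1)*((-4 + 3) + 6*(-3)) = -153 + (-2/7 - 1/7*(-1)**2)*((-4 + 3) + 6*(-3)) = -153 + (-2/7 - 1/7*1)*(-1 - 18) = -153 + (-2/7 - 1/7)*(-19) = -153 - 3/7*(-19) = -153 + 57/7 = -1014/7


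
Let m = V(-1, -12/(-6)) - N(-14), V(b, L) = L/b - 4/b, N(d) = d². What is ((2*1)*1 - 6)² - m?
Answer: 210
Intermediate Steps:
V(b, L) = -4/b + L/b
m = -194 (m = (-4 - 12/(-6))/(-1) - 1*(-14)² = -(-4 - 12*(-⅙)) - 1*196 = -(-4 + 2) - 196 = -1*(-2) - 196 = 2 - 196 = -194)
((2*1)*1 - 6)² - m = ((2*1)*1 - 6)² - 1*(-194) = (2*1 - 6)² + 194 = (2 - 6)² + 194 = (-4)² + 194 = 16 + 194 = 210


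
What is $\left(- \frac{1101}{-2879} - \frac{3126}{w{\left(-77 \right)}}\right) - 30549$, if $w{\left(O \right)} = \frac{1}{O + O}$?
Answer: $\frac{1298012646}{2879} \approx 4.5086 \cdot 10^{5}$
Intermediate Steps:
$w{\left(O \right)} = \frac{1}{2 O}$
$\left(- \frac{1101}{-2879} - \frac{3126}{w{\left(-77 \right)}}\right) - 30549 = \left(- \frac{1101}{-2879} - \frac{3126}{\frac{1}{2} \frac{1}{-77}}\right) - 30549 = \left(\left(-1101\right) \left(- \frac{1}{2879}\right) - \frac{3126}{\frac{1}{2} \left(- \frac{1}{77}\right)}\right) - 30549 = \left(\frac{1101}{2879} - \frac{3126}{- \frac{1}{154}}\right) - 30549 = \left(\frac{1101}{2879} - -481404\right) - 30549 = \left(\frac{1101}{2879} + 481404\right) - 30549 = \frac{1385963217}{2879} - 30549 = \frac{1298012646}{2879}$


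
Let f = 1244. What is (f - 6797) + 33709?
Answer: 28156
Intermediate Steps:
(f - 6797) + 33709 = (1244 - 6797) + 33709 = -5553 + 33709 = 28156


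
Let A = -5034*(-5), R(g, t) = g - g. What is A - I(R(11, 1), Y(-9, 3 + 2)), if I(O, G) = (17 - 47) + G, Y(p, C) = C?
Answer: 25195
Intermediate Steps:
R(g, t) = 0
I(O, G) = -30 + G
A = 25170
A - I(R(11, 1), Y(-9, 3 + 2)) = 25170 - (-30 + (3 + 2)) = 25170 - (-30 + 5) = 25170 - 1*(-25) = 25170 + 25 = 25195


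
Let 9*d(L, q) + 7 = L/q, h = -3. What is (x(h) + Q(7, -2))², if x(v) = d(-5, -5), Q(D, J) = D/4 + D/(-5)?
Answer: 361/3600 ≈ 0.10028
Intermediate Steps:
Q(D, J) = D/20 (Q(D, J) = D*(¼) + D*(-⅕) = D/4 - D/5 = D/20)
d(L, q) = -7/9 + L/(9*q) (d(L, q) = -7/9 + (L/q)/9 = -7/9 + L/(9*q))
x(v) = -⅔ (x(v) = (⅑)*(-5 - 7*(-5))/(-5) = (⅑)*(-⅕)*(-5 + 35) = (⅑)*(-⅕)*30 = -⅔)
(x(h) + Q(7, -2))² = (-⅔ + (1/20)*7)² = (-⅔ + 7/20)² = (-19/60)² = 361/3600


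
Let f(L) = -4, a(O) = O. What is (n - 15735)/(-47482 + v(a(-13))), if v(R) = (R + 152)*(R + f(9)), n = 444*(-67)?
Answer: 15161/16615 ≈ 0.91249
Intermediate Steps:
n = -29748
v(R) = (-4 + R)*(152 + R) (v(R) = (R + 152)*(R - 4) = (152 + R)*(-4 + R) = (-4 + R)*(152 + R))
(n - 15735)/(-47482 + v(a(-13))) = (-29748 - 15735)/(-47482 + (-608 + (-13)**2 + 148*(-13))) = -45483/(-47482 + (-608 + 169 - 1924)) = -45483/(-47482 - 2363) = -45483/(-49845) = -45483*(-1/49845) = 15161/16615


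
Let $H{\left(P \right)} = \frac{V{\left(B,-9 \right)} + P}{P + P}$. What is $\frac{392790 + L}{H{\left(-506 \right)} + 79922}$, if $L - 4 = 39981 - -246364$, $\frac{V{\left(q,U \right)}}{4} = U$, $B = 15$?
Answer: $\frac{343644334}{40440803} \approx 8.4975$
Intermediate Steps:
$V{\left(q,U \right)} = 4 U$
$H{\left(P \right)} = \frac{-36 + P}{2 P}$ ($H{\left(P \right)} = \frac{4 \left(-9\right) + P}{P + P} = \frac{-36 + P}{2 P}$)
$L = 286349$ ($L = 4 + \left(39981 - -246364\right) = 4 + \left(39981 + 246364\right) = 4 + 286345 = 286349$)
$\frac{392790 + L}{H{\left(-506 \right)} + 79922} = \frac{392790 + 286349}{\frac{-36 - 506}{2 \left(-506\right)} + 79922} = \frac{679139}{\frac{1}{2} \left(- \frac{1}{506}\right) \left(-542\right) + 79922} = \frac{679139}{\frac{271}{506} + 79922} = \frac{679139}{\frac{40440803}{506}} = 679139 \cdot \frac{506}{40440803} = \frac{343644334}{40440803}$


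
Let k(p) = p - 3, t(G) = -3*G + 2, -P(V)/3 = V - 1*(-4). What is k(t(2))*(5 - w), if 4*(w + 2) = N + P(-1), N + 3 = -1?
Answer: -287/4 ≈ -71.750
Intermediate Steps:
N = -4 (N = -3 - 1 = -4)
P(V) = -12 - 3*V (P(V) = -3*(V - 1*(-4)) = -3*(V + 4) = -3*(4 + V) = -12 - 3*V)
t(G) = 2 - 3*G
w = -21/4 (w = -2 + (-4 + (-12 - 3*(-1)))/4 = -2 + (-4 + (-12 + 3))/4 = -2 + (-4 - 9)/4 = -2 + (¼)*(-13) = -2 - 13/4 = -21/4 ≈ -5.2500)
k(p) = -3 + p
k(t(2))*(5 - w) = (-3 + (2 - 3*2))*(5 - 1*(-21/4)) = (-3 + (2 - 6))*(5 + 21/4) = (-3 - 4)*(41/4) = -7*41/4 = -287/4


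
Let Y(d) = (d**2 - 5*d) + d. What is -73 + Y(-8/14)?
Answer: -3449/49 ≈ -70.388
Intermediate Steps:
Y(d) = d**2 - 4*d
-73 + Y(-8/14) = -73 + (-8/14)*(-4 - 8/14) = -73 + (-8*1/14)*(-4 - 8*1/14) = -73 - 4*(-4 - 4/7)/7 = -73 - 4/7*(-32/7) = -73 + 128/49 = -3449/49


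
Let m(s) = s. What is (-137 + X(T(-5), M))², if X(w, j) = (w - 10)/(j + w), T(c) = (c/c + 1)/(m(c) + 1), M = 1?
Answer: 24964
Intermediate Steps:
T(c) = 2/(1 + c) (T(c) = (c/c + 1)/(c + 1) = (1 + 1)/(1 + c) = 2/(1 + c))
X(w, j) = (-10 + w)/(j + w)
(-137 + X(T(-5), M))² = (-137 + (-10 + 2/(1 - 5))/(1 + 2/(1 - 5)))² = (-137 + (-10 + 2/(-4))/(1 + 2/(-4)))² = (-137 + (-10 + 2*(-¼))/(1 + 2*(-¼)))² = (-137 + (-10 - ½)/(1 - ½))² = (-137 - 21/2/(½))² = (-137 + 2*(-21/2))² = (-137 - 21)² = (-158)² = 24964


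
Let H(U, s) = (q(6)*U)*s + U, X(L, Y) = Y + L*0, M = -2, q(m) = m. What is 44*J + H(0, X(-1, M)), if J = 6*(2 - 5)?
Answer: -792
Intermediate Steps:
X(L, Y) = Y (X(L, Y) = Y + 0 = Y)
H(U, s) = U + 6*U*s (H(U, s) = (6*U)*s + U = 6*U*s + U = U + 6*U*s)
J = -18 (J = 6*(-3) = -18)
44*J + H(0, X(-1, M)) = 44*(-18) + 0*(1 + 6*(-2)) = -792 + 0*(1 - 12) = -792 + 0*(-11) = -792 + 0 = -792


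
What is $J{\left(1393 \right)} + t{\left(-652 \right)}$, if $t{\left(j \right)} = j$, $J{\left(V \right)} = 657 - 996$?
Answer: $-991$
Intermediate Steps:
$J{\left(V \right)} = -339$ ($J{\left(V \right)} = 657 - 996 = -339$)
$J{\left(1393 \right)} + t{\left(-652 \right)} = -339 - 652 = -991$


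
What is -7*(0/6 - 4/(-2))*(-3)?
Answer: 42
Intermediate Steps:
-7*(0/6 - 4/(-2))*(-3) = -7*(0*(1/6) - 4*(-1/2))*(-3) = -7*(0 + 2)*(-3) = -7*2*(-3) = -14*(-3) = 42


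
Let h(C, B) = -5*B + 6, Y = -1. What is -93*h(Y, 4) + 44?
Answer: 1346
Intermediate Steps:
h(C, B) = 6 - 5*B
-93*h(Y, 4) + 44 = -93*(6 - 5*4) + 44 = -93*(6 - 20) + 44 = -93*(-14) + 44 = 1302 + 44 = 1346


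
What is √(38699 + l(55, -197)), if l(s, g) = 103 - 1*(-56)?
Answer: √38858 ≈ 197.12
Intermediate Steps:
l(s, g) = 159 (l(s, g) = 103 + 56 = 159)
√(38699 + l(55, -197)) = √(38699 + 159) = √38858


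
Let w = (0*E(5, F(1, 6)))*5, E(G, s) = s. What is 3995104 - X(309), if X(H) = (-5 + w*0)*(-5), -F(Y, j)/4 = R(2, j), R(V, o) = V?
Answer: 3995079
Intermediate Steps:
F(Y, j) = -8 (F(Y, j) = -4*2 = -8)
w = 0 (w = (0*(-8))*5 = 0*5 = 0)
X(H) = 25 (X(H) = (-5 + 0*0)*(-5) = (-5 + 0)*(-5) = -5*(-5) = 25)
3995104 - X(309) = 3995104 - 1*25 = 3995104 - 25 = 3995079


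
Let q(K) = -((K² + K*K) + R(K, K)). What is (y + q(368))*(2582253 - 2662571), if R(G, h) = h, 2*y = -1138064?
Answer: 67487038864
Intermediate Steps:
y = -569032 (y = (½)*(-1138064) = -569032)
q(K) = -K - 2*K² (q(K) = -((K² + K*K) + K) = -((K² + K²) + K) = -(2*K² + K) = -(K + 2*K²) = -K - 2*K²)
(y + q(368))*(2582253 - 2662571) = (-569032 + 368*(-1 - 2*368))*(2582253 - 2662571) = (-569032 + 368*(-1 - 736))*(-80318) = (-569032 + 368*(-737))*(-80318) = (-569032 - 271216)*(-80318) = -840248*(-80318) = 67487038864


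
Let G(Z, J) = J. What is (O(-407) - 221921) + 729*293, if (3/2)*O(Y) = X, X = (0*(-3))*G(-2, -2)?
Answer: -8324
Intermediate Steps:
X = 0 (X = (0*(-3))*(-2) = 0*(-2) = 0)
O(Y) = 0 (O(Y) = (⅔)*0 = 0)
(O(-407) - 221921) + 729*293 = (0 - 221921) + 729*293 = -221921 + 213597 = -8324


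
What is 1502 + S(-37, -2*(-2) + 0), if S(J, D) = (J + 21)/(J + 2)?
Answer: 52586/35 ≈ 1502.5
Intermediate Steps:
S(J, D) = (21 + J)/(2 + J)
1502 + S(-37, -2*(-2) + 0) = 1502 + (21 - 37)/(2 - 37) = 1502 - 16/(-35) = 1502 - 1/35*(-16) = 1502 + 16/35 = 52586/35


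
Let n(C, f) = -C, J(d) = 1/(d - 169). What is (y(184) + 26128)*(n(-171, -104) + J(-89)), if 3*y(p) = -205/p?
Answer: 636275270767/142416 ≈ 4.4677e+6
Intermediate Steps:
y(p) = -205/(3*p) (y(p) = (-205/p)/3 = -205/(3*p))
J(d) = 1/(-169 + d)
(y(184) + 26128)*(n(-171, -104) + J(-89)) = (-205/3/184 + 26128)*(-1*(-171) + 1/(-169 - 89)) = (-205/3*1/184 + 26128)*(171 + 1/(-258)) = (-205/552 + 26128)*(171 - 1/258) = (14422451/552)*(44117/258) = 636275270767/142416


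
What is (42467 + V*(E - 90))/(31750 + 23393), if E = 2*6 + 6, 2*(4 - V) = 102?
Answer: 45851/55143 ≈ 0.83149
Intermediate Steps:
V = -47 (V = 4 - ½*102 = 4 - 51 = -47)
E = 18 (E = 12 + 6 = 18)
(42467 + V*(E - 90))/(31750 + 23393) = (42467 - 47*(18 - 90))/(31750 + 23393) = (42467 - 47*(-72))/55143 = (42467 + 3384)*(1/55143) = 45851*(1/55143) = 45851/55143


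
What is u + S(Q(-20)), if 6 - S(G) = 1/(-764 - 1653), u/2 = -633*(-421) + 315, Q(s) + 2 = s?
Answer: 1289764375/2417 ≈ 5.3362e+5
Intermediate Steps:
Q(s) = -2 + s
u = 533616 (u = 2*(-633*(-421) + 315) = 2*(266493 + 315) = 2*266808 = 533616)
S(G) = 14503/2417 (S(G) = 6 - 1/(-764 - 1653) = 6 - 1/(-2417) = 6 - 1*(-1/2417) = 6 + 1/2417 = 14503/2417)
u + S(Q(-20)) = 533616 + 14503/2417 = 1289764375/2417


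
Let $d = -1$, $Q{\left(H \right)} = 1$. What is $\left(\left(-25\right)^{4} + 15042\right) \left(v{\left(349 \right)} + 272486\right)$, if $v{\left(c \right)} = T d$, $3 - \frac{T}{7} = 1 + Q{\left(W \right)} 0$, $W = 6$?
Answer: $110532898824$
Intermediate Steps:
$T = 14$ ($T = 21 - 7 \left(1 + 1 \cdot 0\right) = 21 - 7 \left(1 + 0\right) = 21 - 7 = 14$)
$v{\left(c \right)} = -14$ ($v{\left(c \right)} = 14 \left(-1\right) = -14$)
$\left(\left(-25\right)^{4} + 15042\right) \left(v{\left(349 \right)} + 272486\right) = \left(\left(-25\right)^{4} + 15042\right) \left(-14 + 272486\right) = \left(390625 + 15042\right) 272472 = 405667 \cdot 272472 = 110532898824$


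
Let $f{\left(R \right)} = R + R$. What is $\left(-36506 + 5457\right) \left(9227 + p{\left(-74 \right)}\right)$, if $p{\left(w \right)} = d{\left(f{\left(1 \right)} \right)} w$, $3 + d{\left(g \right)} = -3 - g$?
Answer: $-304870131$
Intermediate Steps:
$f{\left(R \right)} = 2 R$
$d{\left(g \right)} = -6 - g$ ($d{\left(g \right)} = -3 - \left(3 + g\right) = -6 - g$)
$p{\left(w \right)} = - 8 w$ ($p{\left(w \right)} = \left(-6 - 2 \cdot 1\right) w = \left(-6 - 2\right) w = - 8 w$)
$\left(-36506 + 5457\right) \left(9227 + p{\left(-74 \right)}\right) = \left(-36506 + 5457\right) \left(9227 - -592\right) = - 31049 \left(9227 + 592\right) = \left(-31049\right) 9819 = -304870131$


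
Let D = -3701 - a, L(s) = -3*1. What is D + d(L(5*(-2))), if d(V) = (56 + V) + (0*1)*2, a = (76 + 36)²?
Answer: -16192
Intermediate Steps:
a = 12544 (a = 112² = 12544)
L(s) = -3
D = -16245 (D = -3701 - 1*12544 = -3701 - 12544 = -16245)
d(V) = 56 + V (d(V) = (56 + V) + 0*2 = (56 + V) + 0 = 56 + V)
D + d(L(5*(-2))) = -16245 + (56 - 3) = -16245 + 53 = -16192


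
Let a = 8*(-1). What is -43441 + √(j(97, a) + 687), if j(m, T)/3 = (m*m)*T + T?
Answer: -43441 + 3*I*√25017 ≈ -43441.0 + 474.5*I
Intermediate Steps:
a = -8
j(m, T) = 3*T + 3*T*m² (j(m, T) = 3*((m*m)*T + T) = 3*(m²*T + T) = 3*(T*m² + T) = 3*(T + T*m²) = 3*T + 3*T*m²)
-43441 + √(j(97, a) + 687) = -43441 + √(3*(-8)*(1 + 97²) + 687) = -43441 + √(3*(-8)*(1 + 9409) + 687) = -43441 + √(3*(-8)*9410 + 687) = -43441 + √(-225840 + 687) = -43441 + √(-225153) = -43441 + 3*I*√25017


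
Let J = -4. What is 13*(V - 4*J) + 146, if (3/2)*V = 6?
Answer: 406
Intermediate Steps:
V = 4 (V = (2/3)*6 = 4)
13*(V - 4*J) + 146 = 13*(4 - 4*(-4)) + 146 = 13*(4 + 16) + 146 = 13*20 + 146 = 260 + 146 = 406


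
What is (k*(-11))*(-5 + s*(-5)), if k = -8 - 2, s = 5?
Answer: -3300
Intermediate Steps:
k = -10
(k*(-11))*(-5 + s*(-5)) = (-10*(-11))*(-5 + 5*(-5)) = 110*(-5 - 25) = 110*(-30) = -3300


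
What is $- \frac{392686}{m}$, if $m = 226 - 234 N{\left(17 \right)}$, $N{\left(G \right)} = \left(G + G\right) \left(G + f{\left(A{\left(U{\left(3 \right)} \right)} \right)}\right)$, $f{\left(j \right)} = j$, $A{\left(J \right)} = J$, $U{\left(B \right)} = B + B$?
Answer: $\frac{196343}{91381} \approx 2.1486$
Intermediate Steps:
$U{\left(B \right)} = 2 B$
$N{\left(G \right)} = 2 G \left(6 + G\right)$ ($N{\left(G \right)} = \left(G + G\right) \left(G + 2 \cdot 3\right) = 2 G \left(G + 6\right) = 2 G \left(6 + G\right)$)
$m = -182762$ ($m = 226 - 234 \cdot 2 \cdot 17 \left(6 + 17\right) = 226 - 234 \cdot 2 \cdot 17 \cdot 23 = 226 - 182988 = -182762$)
$- \frac{392686}{m} = - \frac{392686}{-182762} = \left(-392686\right) \left(- \frac{1}{182762}\right) = \frac{196343}{91381}$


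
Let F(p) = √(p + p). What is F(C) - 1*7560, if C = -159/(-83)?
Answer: -7560 + √26394/83 ≈ -7558.0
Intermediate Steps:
C = 159/83 (C = -159*(-1/83) = 159/83 ≈ 1.9157)
F(p) = √2*√p (F(p) = √(2*p) = √2*√p)
F(C) - 1*7560 = √2*√(159/83) - 1*7560 = √2*(√13197/83) - 7560 = √26394/83 - 7560 = -7560 + √26394/83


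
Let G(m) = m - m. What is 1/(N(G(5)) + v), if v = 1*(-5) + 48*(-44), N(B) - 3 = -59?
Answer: -1/2173 ≈ -0.00046019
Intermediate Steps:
G(m) = 0
N(B) = -56 (N(B) = 3 - 59 = -56)
v = -2117 (v = -5 - 2112 = -2117)
1/(N(G(5)) + v) = 1/(-56 - 2117) = 1/(-2173) = -1/2173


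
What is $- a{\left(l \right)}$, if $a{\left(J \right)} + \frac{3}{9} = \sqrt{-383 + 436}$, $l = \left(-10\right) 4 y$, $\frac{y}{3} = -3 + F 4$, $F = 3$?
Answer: $\frac{1}{3} - \sqrt{53} \approx -6.9468$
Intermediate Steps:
$y = 27$ ($y = 3 \left(-3 + 3 \cdot 4\right) = 3 \left(-3 + 12\right) = 3 \cdot 9 = 27$)
$l = -1080$ ($l = \left(-10\right) 4 \cdot 27 = \left(-40\right) 27 = -1080$)
$a{\left(J \right)} = - \frac{1}{3} + \sqrt{53}$ ($a{\left(J \right)} = - \frac{1}{3} + \sqrt{-383 + 436} = - \frac{1}{3} + \sqrt{53}$)
$- a{\left(l \right)} = - (- \frac{1}{3} + \sqrt{53}) = \frac{1}{3} - \sqrt{53}$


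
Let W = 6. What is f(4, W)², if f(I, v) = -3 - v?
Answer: 81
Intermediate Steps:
f(4, W)² = (-3 - 1*6)² = (-3 - 6)² = (-9)² = 81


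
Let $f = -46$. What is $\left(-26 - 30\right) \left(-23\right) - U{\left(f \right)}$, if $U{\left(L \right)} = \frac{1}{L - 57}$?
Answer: $\frac{132665}{103} \approx 1288.0$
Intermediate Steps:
$U{\left(L \right)} = \frac{1}{-57 + L}$
$\left(-26 - 30\right) \left(-23\right) - U{\left(f \right)} = \left(-26 - 30\right) \left(-23\right) - \frac{1}{-57 - 46} = \left(-56\right) \left(-23\right) - \frac{1}{-103} = 1288 - - \frac{1}{103} = 1288 + \frac{1}{103} = \frac{132665}{103}$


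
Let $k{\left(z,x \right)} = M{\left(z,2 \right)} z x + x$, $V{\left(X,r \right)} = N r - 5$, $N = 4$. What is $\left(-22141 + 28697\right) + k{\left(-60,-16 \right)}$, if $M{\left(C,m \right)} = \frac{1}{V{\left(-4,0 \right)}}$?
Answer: $6348$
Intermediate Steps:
$V{\left(X,r \right)} = -5 + 4 r$ ($V{\left(X,r \right)} = 4 r - 5 = -5 + 4 r$)
$M{\left(C,m \right)} = - \frac{1}{5}$ ($M{\left(C,m \right)} = \frac{1}{-5 + 4 \cdot 0} = \frac{1}{-5 + 0} = \frac{1}{-5} = - \frac{1}{5}$)
$k{\left(z,x \right)} = x - \frac{x z}{5}$ ($k{\left(z,x \right)} = - \frac{z}{5} x + x = - \frac{x z}{5} + x = x - \frac{x z}{5}$)
$\left(-22141 + 28697\right) + k{\left(-60,-16 \right)} = \left(-22141 + 28697\right) + \frac{1}{5} \left(-16\right) \left(5 - -60\right) = 6556 + \frac{1}{5} \left(-16\right) \left(5 + 60\right) = 6556 + \frac{1}{5} \left(-16\right) 65 = 6556 - 208 = 6348$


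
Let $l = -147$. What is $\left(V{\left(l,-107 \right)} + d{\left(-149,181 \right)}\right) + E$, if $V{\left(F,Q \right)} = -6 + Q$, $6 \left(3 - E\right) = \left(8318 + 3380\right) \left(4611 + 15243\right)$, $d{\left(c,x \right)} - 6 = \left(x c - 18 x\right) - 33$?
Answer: $-38739046$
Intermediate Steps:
$d{\left(c,x \right)} = -27 - 18 x + c x$ ($d{\left(c,x \right)} = 6 - \left(33 + 18 x - x c\right) = 6 - \left(33 + 18 x - c x\right) = -27 - 18 x + c x$)
$E = -38708679$ ($E = 3 - \frac{\left(8318 + 3380\right) \left(4611 + 15243\right)}{6} = 3 - \frac{11698 \cdot 19854}{6} = 3 - 38708682 = -38708679$)
$\left(V{\left(l,-107 \right)} + d{\left(-149,181 \right)}\right) + E = \left(\left(-6 - 107\right) - 30254\right) - 38708679 = \left(-113 - 30254\right) - 38708679 = -30367 - 38708679 = -38739046$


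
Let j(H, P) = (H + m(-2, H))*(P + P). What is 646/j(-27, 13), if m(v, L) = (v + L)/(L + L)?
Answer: -17442/18577 ≈ -0.93890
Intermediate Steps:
m(v, L) = (L + v)/(2*L) (m(v, L) = (L + v)/((2*L)) = (L + v)*(1/(2*L)) = (L + v)/(2*L))
j(H, P) = 2*P*(H + (-2 + H)/(2*H)) (j(H, P) = (H + (H - 2)/(2*H))*(P + P) = (H + (-2 + H)/(2*H))*(2*P) = 2*P*(H + (-2 + H)/(2*H)))
646/j(-27, 13) = 646/((13*(-2 - 27 + 2*(-27)²)/(-27))) = 646/((13*(-1/27)*(-2 - 27 + 2*729))) = 646/((13*(-1/27)*(-2 - 27 + 1458))) = 646/((13*(-1/27)*1429)) = 646/(-18577/27) = 646*(-27/18577) = -17442/18577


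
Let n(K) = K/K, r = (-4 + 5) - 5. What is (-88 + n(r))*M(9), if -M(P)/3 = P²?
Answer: 21141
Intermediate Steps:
M(P) = -3*P²
r = -4 (r = 1 - 5 = -4)
n(K) = 1
(-88 + n(r))*M(9) = (-88 + 1)*(-3*9²) = -(-261)*81 = -87*(-243) = 21141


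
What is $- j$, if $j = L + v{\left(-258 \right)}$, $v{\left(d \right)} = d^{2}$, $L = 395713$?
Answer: $-462277$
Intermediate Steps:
$j = 462277$ ($j = 395713 + \left(-258\right)^{2} = 395713 + 66564 = 462277$)
$- j = \left(-1\right) 462277 = -462277$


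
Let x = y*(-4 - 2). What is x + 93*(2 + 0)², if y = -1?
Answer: 378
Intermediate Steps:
x = 6 (x = -(-4 - 2) = -1*(-6) = 6)
x + 93*(2 + 0)² = 6 + 93*(2 + 0)² = 6 + 93*2² = 6 + 93*4 = 6 + 372 = 378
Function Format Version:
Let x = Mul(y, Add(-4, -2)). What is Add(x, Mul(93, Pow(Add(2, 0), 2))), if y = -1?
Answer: 378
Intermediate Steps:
x = 6 (x = Mul(-1, Add(-4, -2)) = Mul(-1, -6) = 6)
Add(x, Mul(93, Pow(Add(2, 0), 2))) = Add(6, Mul(93, Pow(Add(2, 0), 2))) = Add(6, Mul(93, Pow(2, 2))) = Add(6, Mul(93, 4)) = Add(6, 372) = 378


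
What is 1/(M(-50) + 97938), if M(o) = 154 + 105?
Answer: 1/98197 ≈ 1.0184e-5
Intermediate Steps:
M(o) = 259
1/(M(-50) + 97938) = 1/(259 + 97938) = 1/98197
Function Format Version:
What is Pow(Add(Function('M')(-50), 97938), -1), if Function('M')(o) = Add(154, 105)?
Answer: Rational(1, 98197) ≈ 1.0184e-5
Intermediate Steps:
Function('M')(o) = 259
Pow(Add(Function('M')(-50), 97938), -1) = Pow(Add(259, 97938), -1) = Pow(98197, -1) = Rational(1, 98197)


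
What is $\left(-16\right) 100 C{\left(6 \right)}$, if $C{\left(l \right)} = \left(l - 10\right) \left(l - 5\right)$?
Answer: $6400$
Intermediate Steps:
$C{\left(l \right)} = \left(-10 + l\right) \left(-5 + l\right)$
$\left(-16\right) 100 C{\left(6 \right)} = \left(-16\right) 100 \left(50 + 6^{2} - 90\right) = - 1600 \left(50 + 36 - 90\right) = \left(-1600\right) \left(-4\right) = 6400$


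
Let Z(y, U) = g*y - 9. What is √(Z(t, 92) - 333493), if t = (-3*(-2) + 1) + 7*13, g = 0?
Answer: I*√333502 ≈ 577.5*I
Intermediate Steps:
t = 98 (t = (6 + 1) + 91 = 7 + 91 = 98)
Z(y, U) = -9 (Z(y, U) = 0*y - 9 = 0 - 9 = -9)
√(Z(t, 92) - 333493) = √(-9 - 333493) = √(-333502) = I*√333502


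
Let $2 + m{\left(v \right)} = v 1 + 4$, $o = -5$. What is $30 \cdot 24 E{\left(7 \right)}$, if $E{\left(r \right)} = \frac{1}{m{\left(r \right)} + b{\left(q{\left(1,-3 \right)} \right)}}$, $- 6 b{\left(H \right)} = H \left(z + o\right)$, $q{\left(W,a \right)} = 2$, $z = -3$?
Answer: $\frac{432}{7} \approx 61.714$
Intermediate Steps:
$m{\left(v \right)} = 2 + v$ ($m{\left(v \right)} = -2 + \left(v 1 + 4\right) = -2 + \left(v + 4\right) = -2 + \left(4 + v\right) = 2 + v$)
$b{\left(H \right)} = \frac{4 H}{3}$ ($b{\left(H \right)} = - \frac{H \left(-3 - 5\right)}{6} = - \frac{H \left(-8\right)}{6} = - \frac{\left(-8\right) H}{6} = \frac{4 H}{3}$)
$E{\left(r \right)} = \frac{1}{\frac{14}{3} + r}$ ($E{\left(r \right)} = \frac{1}{\left(2 + r\right) + \frac{4}{3} \cdot 2} = \frac{1}{\left(2 + r\right) + \frac{8}{3}} = \frac{1}{\frac{14}{3} + r}$)
$30 \cdot 24 E{\left(7 \right)} = 30 \cdot 24 \frac{3}{14 + 3 \cdot 7} = 720 \frac{3}{14 + 21} = 720 \cdot \frac{3}{35} = \frac{432}{7}$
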